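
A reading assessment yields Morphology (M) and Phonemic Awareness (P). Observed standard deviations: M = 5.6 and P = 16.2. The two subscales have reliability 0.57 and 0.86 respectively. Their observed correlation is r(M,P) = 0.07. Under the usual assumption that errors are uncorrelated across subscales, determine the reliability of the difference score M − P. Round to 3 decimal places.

Var(M−P) = 5.6² + 16.2² − 2·5.6·16.2·0.07 = 293.8 − 12.7008 = 281.099.
Under uncorrelated errors the observed covariances equal the true-score covariances, so only the own-variance terms attenuate.
True-score variance = [5.6²·0.57 + 16.2²·0.86] − 12.7008 = 243.574 − 12.7008 = 230.873.
Reliability = 230.873 / 281.099 = 0.821.

0.821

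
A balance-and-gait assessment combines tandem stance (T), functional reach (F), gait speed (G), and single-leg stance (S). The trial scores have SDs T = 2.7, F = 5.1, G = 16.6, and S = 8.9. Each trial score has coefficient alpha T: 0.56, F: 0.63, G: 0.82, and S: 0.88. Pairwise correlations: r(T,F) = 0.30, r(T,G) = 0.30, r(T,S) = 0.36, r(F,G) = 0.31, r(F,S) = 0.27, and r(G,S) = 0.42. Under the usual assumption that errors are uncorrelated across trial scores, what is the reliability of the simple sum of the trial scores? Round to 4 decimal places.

Var(T+F+G+S) = 2.7² + 5.1² + 16.6² + 8.9² + 2·[2.7·5.1·0.30 + 2.7·16.6·0.30 + 2.7·8.9·0.36 + 5.1·16.6·0.31 + 5.1·8.9·0.27 + 16.6·8.9·0.42] = 388.07 + 253.557 = 641.627.
Because errors are independent across components, Cov(Tᵢ,Tⱼ) = Cov(Xᵢ,Xⱼ); the off-diagonal part of the true-score variance is the same as above.
True-score variance = [2.7²·0.56 + 5.1²·0.63 + 16.6²·0.82 + 8.9²·0.88] + 253.557 = 316.133 + 253.557 = 569.69.
Reliability = 569.69 / 641.627 = 0.8879.

0.8879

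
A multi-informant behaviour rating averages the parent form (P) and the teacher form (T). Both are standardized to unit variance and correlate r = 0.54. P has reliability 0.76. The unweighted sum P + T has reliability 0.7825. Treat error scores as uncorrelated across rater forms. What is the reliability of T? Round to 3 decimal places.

Var(P+T) = 2 + 2·0.54 = 3.080.
True-score variance = ρ_P + ρ_T + 2·0.54, so 0.7825 = (0.76 + ρ_T + 1.08) / 3.080.
ρ_T = 0.7825·3.080 − 0.76 − 1.08 = 0.570.

0.570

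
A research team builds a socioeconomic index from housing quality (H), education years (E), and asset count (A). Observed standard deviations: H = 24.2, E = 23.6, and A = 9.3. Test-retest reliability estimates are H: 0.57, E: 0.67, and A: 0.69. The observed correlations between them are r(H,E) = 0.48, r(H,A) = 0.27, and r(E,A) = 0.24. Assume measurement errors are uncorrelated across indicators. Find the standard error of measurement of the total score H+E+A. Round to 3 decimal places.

21.504

Var(total) = 1229.09 + 775.158 = 2004.25.
True-score variance = 766.656 + 775.158 = 1541.81, so reliability = 0.7693.
Error variance = 2004.25 − 1541.81 = 462.434; SEM = √462.434 = 21.504.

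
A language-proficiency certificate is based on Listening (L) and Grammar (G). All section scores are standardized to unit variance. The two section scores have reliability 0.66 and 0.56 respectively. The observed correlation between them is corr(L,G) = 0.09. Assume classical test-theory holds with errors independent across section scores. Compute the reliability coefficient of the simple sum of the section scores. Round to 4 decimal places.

0.6422

Var(L+G) = 2 + 2·[0.09] = 2 + 0.18 = 2.18.
Because errors are independent across components, Cov(Tᵢ,Tⱼ) = Cov(Xᵢ,Xⱼ); the off-diagonal part of the true-score variance is the same as above.
True-score variance = [0.66 + 0.56] + 0.18 = 1.22 + 0.18 = 1.4.
Reliability = 1.4 / 2.18 = 0.6422.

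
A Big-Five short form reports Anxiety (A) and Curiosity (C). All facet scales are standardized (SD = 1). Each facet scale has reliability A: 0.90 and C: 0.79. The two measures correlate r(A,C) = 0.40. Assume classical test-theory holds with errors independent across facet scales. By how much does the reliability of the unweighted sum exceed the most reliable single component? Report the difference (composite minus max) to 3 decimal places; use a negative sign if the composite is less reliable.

-0.011

Var(sum) = 2 + 0.8 = 2.8; true-score variance = 1.69 + 0.8 = 2.49; composite reliability = 0.8893.
Max component reliability = 0.9000.
Difference = 0.8893 − 0.9000 = -0.011.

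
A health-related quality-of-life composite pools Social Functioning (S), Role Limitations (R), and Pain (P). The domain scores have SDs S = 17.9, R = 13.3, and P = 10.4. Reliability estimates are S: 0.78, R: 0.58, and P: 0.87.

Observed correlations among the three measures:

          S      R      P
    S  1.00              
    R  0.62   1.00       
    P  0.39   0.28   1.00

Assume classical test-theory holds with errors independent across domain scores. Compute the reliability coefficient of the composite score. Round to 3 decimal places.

Var(S+R+P) = 17.9² + 13.3² + 10.4² + 2·[17.9·13.3·0.62 + 17.9·10.4·0.39 + 13.3·10.4·0.28] = 605.46 + 517.871 = 1123.33.
With uncorrelated errors the cross-covariances are all true-score covariance, so they carry over unchanged; only the diagonal terms shrink to ρᵢσᵢ².
True-score variance = [17.9²·0.78 + 13.3²·0.58 + 10.4²·0.87] + 517.871 = 446.615 + 517.871 = 964.486.
Reliability = 964.486 / 1123.33 = 0.859.

0.859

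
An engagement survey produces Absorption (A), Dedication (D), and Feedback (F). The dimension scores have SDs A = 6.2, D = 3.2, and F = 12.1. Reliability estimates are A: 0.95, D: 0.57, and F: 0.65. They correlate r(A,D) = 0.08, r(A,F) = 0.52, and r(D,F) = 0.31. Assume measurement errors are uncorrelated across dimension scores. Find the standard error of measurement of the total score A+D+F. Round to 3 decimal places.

7.587

Var(total) = 195.09 + 105.202 = 300.292.
True-score variance = 137.521 + 105.202 = 242.723, so reliability = 0.8083.
Error variance = 300.292 − 242.723 = 57.5687; SEM = √57.5687 = 7.587.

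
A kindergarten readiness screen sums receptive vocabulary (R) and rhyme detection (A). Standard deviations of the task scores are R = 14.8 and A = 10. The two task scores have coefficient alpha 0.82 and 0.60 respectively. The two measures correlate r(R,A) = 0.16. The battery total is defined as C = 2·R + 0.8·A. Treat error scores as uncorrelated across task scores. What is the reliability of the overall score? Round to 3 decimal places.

Var(C) = 2²·14.8² + 0.8²·10² + 2·[1.6·14.8·10·0.16] = 940.16 + 75.776 = 1015.94.
Because errors are independent across components, Cov(Tᵢ,Tⱼ) = Cov(Xᵢ,Xⱼ); the off-diagonal part of the true-score variance is the same as above.
True-score variance = [2²·14.8²·0.82 + 0.8²·10²·0.60] + 75.776 = 756.851 + 75.776 = 832.627.
Reliability = 832.627 / 1015.94 = 0.820.

0.820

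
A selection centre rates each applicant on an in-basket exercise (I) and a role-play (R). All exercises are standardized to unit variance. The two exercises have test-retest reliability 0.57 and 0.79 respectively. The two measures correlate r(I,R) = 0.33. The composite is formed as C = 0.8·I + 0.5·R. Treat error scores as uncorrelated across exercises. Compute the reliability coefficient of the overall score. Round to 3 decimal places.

0.716

Var(C) = 0.8² + 0.5² + 2·[0.4·0.33] = 0.89 + 0.264 = 1.154.
Because errors are independent across components, Cov(Tᵢ,Tⱼ) = Cov(Xᵢ,Xⱼ); the off-diagonal part of the true-score variance is the same as above.
True-score variance = [0.8²·0.57 + 0.5²·0.79] + 0.264 = 0.5623 + 0.264 = 0.8263.
Reliability = 0.8263 / 1.154 = 0.716.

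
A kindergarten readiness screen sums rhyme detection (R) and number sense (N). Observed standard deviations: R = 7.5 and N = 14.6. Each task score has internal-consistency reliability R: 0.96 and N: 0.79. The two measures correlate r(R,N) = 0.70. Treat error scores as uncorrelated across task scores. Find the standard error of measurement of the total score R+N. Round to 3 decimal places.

Var(total) = 269.41 + 153.3 = 422.71.
True-score variance = 222.396 + 153.3 = 375.696, so reliability = 0.8888.
Error variance = 422.71 − 375.696 = 47.0136; SEM = √47.0136 = 6.857.

6.857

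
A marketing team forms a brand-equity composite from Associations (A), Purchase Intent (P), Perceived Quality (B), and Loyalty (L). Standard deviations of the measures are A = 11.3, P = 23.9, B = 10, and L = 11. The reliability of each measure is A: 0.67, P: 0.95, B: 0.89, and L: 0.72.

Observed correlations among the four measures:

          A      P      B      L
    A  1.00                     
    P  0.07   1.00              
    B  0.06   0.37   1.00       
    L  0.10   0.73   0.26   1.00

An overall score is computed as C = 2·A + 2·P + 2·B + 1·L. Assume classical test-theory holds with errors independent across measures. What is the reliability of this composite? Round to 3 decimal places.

Var(C) = 2²·11.3² + 2²·23.9² + 2²·10² + 11² + 2·[4·11.3·23.9·0.07 + 4·11.3·10·0.06 + 2·11.3·11·0.10 + 4·23.9·10·0.37 + 2·23.9·11·0.73 + 2·10·11·0.26] = 3316.6 + 1844.71 = 5161.31.
With uncorrelated errors the cross-covariances are all true-score covariance, so they carry over unchanged; only the diagonal terms shrink to ρᵢσᵢ².
True-score variance = [2²·11.3²·0.67 + 2²·23.9²·0.95 + 2²·10²·0.89 + 11²·0.72] + 1844.71 = 2955.93 + 1844.71 = 4800.63.
Reliability = 4800.63 / 5161.31 = 0.930.

0.930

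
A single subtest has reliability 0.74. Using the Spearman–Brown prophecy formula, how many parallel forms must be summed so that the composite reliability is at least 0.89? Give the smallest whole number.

3

k ≥ ρ*(1−ρ₁)/(ρ₁(1−ρ*)) = 0.89·0.26 / (0.74·0.11) = 2.843.
Smallest integer k = 3.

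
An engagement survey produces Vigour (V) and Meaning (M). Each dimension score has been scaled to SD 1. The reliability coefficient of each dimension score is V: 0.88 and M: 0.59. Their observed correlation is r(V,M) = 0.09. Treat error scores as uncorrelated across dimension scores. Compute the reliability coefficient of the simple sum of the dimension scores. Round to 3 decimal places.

Var(V+M) = 2 + 2·[0.09] = 2 + 0.18 = 2.18.
Because errors are independent across components, Cov(Tᵢ,Tⱼ) = Cov(Xᵢ,Xⱼ); the off-diagonal part of the true-score variance is the same as above.
True-score variance = [0.88 + 0.59] + 0.18 = 1.47 + 0.18 = 1.65.
Reliability = 1.65 / 2.18 = 0.757.

0.757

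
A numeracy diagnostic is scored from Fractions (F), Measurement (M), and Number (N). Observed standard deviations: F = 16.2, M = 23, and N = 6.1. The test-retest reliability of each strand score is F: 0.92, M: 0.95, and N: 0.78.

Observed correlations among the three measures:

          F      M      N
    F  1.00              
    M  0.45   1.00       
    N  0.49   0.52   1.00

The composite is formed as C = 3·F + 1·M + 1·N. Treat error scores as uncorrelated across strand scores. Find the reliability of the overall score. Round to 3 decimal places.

Var(C) = 3²·16.2² + 23² + 6.1² + 2·[3·16.2·23·0.45 + 3·16.2·6.1·0.49 + 23·6.1·0.52] = 2928.17 + 1442.46 = 4370.63.
With uncorrelated errors the cross-covariances are all true-score covariance, so they carry over unchanged; only the diagonal terms shrink to ρᵢσᵢ².
True-score variance = [3²·16.2²·0.92 + 23²·0.95 + 6.1²·0.78] + 1442.46 = 2704.58 + 1442.46 = 4147.04.
Reliability = 4147.04 / 4370.63 = 0.949.

0.949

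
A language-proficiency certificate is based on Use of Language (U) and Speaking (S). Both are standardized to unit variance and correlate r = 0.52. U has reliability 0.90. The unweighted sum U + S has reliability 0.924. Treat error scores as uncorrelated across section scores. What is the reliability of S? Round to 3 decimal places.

Var(U+S) = 2 + 2·0.52 = 3.040.
True-score variance = ρ_U + ρ_S + 2·0.52, so 0.924 = (0.90 + ρ_S + 1.04) / 3.040.
ρ_S = 0.924·3.040 − 0.90 − 1.04 = 0.869.

0.869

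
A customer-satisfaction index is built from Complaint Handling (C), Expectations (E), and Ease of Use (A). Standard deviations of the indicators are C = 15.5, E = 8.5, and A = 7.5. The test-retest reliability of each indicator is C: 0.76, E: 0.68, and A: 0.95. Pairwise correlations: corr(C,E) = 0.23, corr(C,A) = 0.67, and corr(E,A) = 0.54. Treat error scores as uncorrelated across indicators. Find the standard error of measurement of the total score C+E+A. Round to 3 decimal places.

Var(total) = 368.75 + 285.23 = 653.98.
True-score variance = 285.158 + 285.23 = 570.388, so reliability = 0.8722.
Error variance = 653.98 − 570.388 = 83.5925; SEM = √83.5925 = 9.143.

9.143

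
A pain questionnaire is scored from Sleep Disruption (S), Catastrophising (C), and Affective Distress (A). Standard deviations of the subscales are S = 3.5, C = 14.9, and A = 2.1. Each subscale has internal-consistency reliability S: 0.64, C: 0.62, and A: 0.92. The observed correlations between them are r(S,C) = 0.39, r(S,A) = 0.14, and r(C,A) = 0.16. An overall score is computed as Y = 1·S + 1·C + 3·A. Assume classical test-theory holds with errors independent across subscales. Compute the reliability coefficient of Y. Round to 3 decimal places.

Var(Y) = 3.5² + 14.9² + 3²·2.1² + 2·[3.5·14.9·0.39 + 3·3.5·2.1·0.14 + 3·14.9·2.1·0.16] = 273.95 + 76.8894 = 350.839.
Because errors are independent across components, Cov(Tᵢ,Tⱼ) = Cov(Xᵢ,Xⱼ); the off-diagonal part of the true-score variance is the same as above.
True-score variance = [3.5²·0.64 + 14.9²·0.62 + 3²·2.1²·0.92] + 76.8894 = 182.001 + 76.8894 = 258.89.
Reliability = 258.89 / 350.839 = 0.738.

0.738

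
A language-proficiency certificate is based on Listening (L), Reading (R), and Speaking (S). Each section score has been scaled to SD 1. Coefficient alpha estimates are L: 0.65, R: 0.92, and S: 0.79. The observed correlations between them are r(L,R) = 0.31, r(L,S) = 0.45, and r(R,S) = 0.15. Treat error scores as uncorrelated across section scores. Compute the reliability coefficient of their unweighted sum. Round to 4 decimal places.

0.8672

Var(L+R+S) = 3 + 2·[0.31 + 0.45 + 0.15] = 3 + 1.82 = 4.82.
Under uncorrelated errors the observed covariances equal the true-score covariances, so only the own-variance terms attenuate.
True-score variance = [0.65 + 0.92 + 0.79] + 1.82 = 2.36 + 1.82 = 4.18.
Reliability = 4.18 / 4.82 = 0.8672.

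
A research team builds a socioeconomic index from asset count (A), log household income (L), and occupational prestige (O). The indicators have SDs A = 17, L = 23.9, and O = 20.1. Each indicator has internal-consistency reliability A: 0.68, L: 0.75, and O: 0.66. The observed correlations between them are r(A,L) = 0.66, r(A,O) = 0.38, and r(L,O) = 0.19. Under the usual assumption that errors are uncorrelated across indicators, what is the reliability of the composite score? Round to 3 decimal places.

Var(A+L+O) = 17² + 23.9² + 20.1² + 2·[17·23.9·0.66 + 17·20.1·0.38 + 23.9·20.1·0.19] = 1264.22 + 978.556 = 2242.78.
With uncorrelated errors the cross-covariances are all true-score covariance, so they carry over unchanged; only the diagonal terms shrink to ρᵢσᵢ².
True-score variance = [17²·0.68 + 23.9²·0.75 + 20.1²·0.66] + 978.556 = 891.574 + 978.556 = 1870.13.
Reliability = 1870.13 / 2242.78 = 0.834.

0.834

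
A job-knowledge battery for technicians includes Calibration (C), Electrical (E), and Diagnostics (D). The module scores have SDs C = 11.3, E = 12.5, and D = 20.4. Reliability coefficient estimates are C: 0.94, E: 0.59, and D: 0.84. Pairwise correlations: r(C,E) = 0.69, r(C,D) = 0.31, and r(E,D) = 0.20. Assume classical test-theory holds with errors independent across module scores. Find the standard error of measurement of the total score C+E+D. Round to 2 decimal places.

Var(total) = 700.1 + 439.847 = 1139.95.
True-score variance = 561.79 + 439.847 = 1001.64, so reliability = 0.8787.
Error variance = 1139.95 − 1001.64 = 138.31; SEM = √138.31 = 11.76.

11.76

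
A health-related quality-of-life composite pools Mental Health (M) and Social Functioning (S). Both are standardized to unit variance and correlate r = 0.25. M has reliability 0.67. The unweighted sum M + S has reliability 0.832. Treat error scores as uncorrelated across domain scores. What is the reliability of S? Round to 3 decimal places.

0.910

Var(M+S) = 2 + 2·0.25 = 2.500.
True-score variance = ρ_M + ρ_S + 2·0.25, so 0.832 = (0.67 + ρ_S + 0.50) / 2.500.
ρ_S = 0.832·2.500 − 0.67 − 0.50 = 0.910.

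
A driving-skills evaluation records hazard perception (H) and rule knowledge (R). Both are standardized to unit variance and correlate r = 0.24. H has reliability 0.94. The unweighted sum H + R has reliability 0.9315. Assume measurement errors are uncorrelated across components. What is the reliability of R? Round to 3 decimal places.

Var(H+R) = 2 + 2·0.24 = 2.480.
True-score variance = ρ_H + ρ_R + 2·0.24, so 0.9315 = (0.94 + ρ_R + 0.48) / 2.480.
ρ_R = 0.9315·2.480 − 0.94 − 0.48 = 0.890.

0.890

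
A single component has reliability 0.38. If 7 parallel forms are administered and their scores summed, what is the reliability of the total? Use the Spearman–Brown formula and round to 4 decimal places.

0.8110

ρ_k = kρ / (1 + (k−1)ρ) = 7·0.38 / (1 + 6·0.38) = 2.660 / 3.280 = 0.8110.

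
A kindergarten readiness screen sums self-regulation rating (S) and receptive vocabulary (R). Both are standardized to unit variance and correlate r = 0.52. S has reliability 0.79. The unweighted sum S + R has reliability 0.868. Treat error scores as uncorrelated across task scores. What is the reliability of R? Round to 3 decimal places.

0.809

Var(S+R) = 2 + 2·0.52 = 3.040.
True-score variance = ρ_S + ρ_R + 2·0.52, so 0.868 = (0.79 + ρ_R + 1.04) / 3.040.
ρ_R = 0.868·3.040 − 0.79 − 1.04 = 0.809.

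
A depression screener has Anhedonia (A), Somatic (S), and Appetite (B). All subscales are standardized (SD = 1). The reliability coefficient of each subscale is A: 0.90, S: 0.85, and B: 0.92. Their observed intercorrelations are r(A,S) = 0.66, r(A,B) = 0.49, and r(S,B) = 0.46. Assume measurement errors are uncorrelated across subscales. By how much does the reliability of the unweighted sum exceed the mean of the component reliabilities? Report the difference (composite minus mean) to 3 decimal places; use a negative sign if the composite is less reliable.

Var(sum) = 3 + 3.22 = 6.22; true-score variance = 2.67 + 3.22 = 5.89; composite reliability = 0.9469.
Mean component reliability = 0.8900.
Difference = 0.9469 − 0.8900 = 0.057.

0.057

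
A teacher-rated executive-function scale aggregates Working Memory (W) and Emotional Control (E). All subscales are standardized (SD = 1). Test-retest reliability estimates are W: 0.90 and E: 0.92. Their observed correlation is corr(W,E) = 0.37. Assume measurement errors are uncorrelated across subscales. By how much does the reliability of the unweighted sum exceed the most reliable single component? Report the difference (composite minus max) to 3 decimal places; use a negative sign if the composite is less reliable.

Var(sum) = 2 + 0.74 = 2.74; true-score variance = 1.82 + 0.74 = 2.56; composite reliability = 0.9343.
Max component reliability = 0.9200.
Difference = 0.9343 − 0.9200 = 0.014.

0.014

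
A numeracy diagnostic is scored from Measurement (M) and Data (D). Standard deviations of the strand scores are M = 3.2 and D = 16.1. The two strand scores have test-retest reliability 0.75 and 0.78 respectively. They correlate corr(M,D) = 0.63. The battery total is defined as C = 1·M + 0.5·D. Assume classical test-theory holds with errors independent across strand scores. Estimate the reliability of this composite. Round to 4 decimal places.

Var(C) = 3.2² + 0.5²·16.1² + 2·[0.5·3.2·16.1·0.63] = 75.0425 + 32.4576 = 107.5.
Because errors are independent across components, Cov(Tᵢ,Tⱼ) = Cov(Xᵢ,Xⱼ); the off-diagonal part of the true-score variance is the same as above.
True-score variance = [3.2²·0.75 + 0.5²·16.1²·0.78] + 32.4576 = 58.226 + 32.4576 = 90.6836.
Reliability = 90.6836 / 107.5 = 0.8436.

0.8436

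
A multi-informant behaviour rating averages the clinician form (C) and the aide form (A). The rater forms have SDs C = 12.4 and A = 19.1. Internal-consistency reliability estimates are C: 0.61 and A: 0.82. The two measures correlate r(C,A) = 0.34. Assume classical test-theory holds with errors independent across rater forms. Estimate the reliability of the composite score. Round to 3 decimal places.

Var(C+A) = 12.4² + 19.1² + 2·[12.4·19.1·0.34] = 518.57 + 161.051 = 679.621.
With uncorrelated errors the cross-covariances are all true-score covariance, so they carry over unchanged; only the diagonal terms shrink to ρᵢσᵢ².
True-score variance = [12.4²·0.61 + 19.1²·0.82] + 161.051 = 392.938 + 161.051 = 553.989.
Reliability = 553.989 / 679.621 = 0.815.

0.815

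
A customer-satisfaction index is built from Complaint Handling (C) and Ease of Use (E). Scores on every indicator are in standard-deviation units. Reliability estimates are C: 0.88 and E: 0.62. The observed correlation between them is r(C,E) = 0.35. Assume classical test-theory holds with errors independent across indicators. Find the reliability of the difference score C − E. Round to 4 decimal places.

Var(C−E) = 1 + 1 − 2·0.35 = 2 − 0.7 = 1.3.
With uncorrelated errors the cross-covariances are all true-score covariance, so they carry over unchanged; only the diagonal terms shrink to ρᵢσᵢ².
True-score variance = [0.88 + 0.62] − 0.7 = 1.5 − 0.7 = 0.8.
Reliability = 0.8 / 1.3 = 0.6154.

0.6154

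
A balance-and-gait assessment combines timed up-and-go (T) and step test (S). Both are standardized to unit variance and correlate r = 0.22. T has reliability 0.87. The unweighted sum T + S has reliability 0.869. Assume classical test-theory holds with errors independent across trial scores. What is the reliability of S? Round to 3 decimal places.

Var(T+S) = 2 + 2·0.22 = 2.440.
True-score variance = ρ_T + ρ_S + 2·0.22, so 0.869 = (0.87 + ρ_S + 0.44) / 2.440.
ρ_S = 0.869·2.440 − 0.87 − 0.44 = 0.810.

0.810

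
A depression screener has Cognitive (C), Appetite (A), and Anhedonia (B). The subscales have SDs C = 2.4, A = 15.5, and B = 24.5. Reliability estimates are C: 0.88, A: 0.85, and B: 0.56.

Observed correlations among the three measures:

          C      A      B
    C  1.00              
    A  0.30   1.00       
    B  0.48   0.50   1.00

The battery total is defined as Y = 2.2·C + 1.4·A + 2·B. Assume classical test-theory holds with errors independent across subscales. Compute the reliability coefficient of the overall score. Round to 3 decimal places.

0.736

Var(Y) = 2.2²·2.4² + 1.4²·15.5² + 2²·24.5² + 2·[3.08·2.4·15.5·0.30 + 4.4·2.4·24.5·0.48 + 2.8·15.5·24.5·0.50] = 2899.77 + 1380.42 = 4280.19.
Because errors are independent across components, Cov(Tᵢ,Tⱼ) = Cov(Xᵢ,Xⱼ); the off-diagonal part of the true-score variance is the same as above.
True-score variance = [2.2²·2.4²·0.88 + 1.4²·15.5²·0.85 + 2²·24.5²·0.56] + 1380.42 = 1769.35 + 1380.42 = 3149.77.
Reliability = 3149.77 / 4280.19 = 0.736.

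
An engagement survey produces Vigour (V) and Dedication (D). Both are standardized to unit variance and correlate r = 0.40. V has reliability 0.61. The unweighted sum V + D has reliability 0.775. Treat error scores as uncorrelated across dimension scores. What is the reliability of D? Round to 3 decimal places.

Var(V+D) = 2 + 2·0.40 = 2.800.
True-score variance = ρ_V + ρ_D + 2·0.40, so 0.775 = (0.61 + ρ_D + 0.80) / 2.800.
ρ_D = 0.775·2.800 − 0.61 − 0.80 = 0.760.

0.760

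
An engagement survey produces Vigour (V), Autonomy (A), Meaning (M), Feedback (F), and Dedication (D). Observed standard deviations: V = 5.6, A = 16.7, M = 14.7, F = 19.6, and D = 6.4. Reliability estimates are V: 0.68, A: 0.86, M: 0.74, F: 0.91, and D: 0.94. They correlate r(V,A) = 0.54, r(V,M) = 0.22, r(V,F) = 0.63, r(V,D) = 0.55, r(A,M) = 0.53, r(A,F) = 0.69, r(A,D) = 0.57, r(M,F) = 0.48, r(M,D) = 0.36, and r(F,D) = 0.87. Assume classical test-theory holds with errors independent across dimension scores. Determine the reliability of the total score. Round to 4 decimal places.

Var(V+A+M+F+D) = 5.6² + 16.7² + 14.7² + 19.6² + 6.4² + 2·[5.6·16.7·0.54 + 5.6·14.7·0.22 + 5.6·19.6·0.63 + 5.6·6.4·0.55 + 16.7·14.7·0.53 + 16.7·19.6·0.69 + 16.7·6.4·0.57 + 14.7·19.6·0.48 + 14.7·6.4·0.36 + 19.6·6.4·0.87] = 951.46 + 1711.31 = 2662.77.
With uncorrelated errors the cross-covariances are all true-score covariance, so they carry over unchanged; only the diagonal terms shrink to ρᵢσᵢ².
True-score variance = [5.6²·0.68 + 16.7²·0.86 + 14.7²·0.74 + 19.6²·0.91 + 6.4²·0.94] + 1711.31 = 809.165 + 1711.31 = 2520.47.
Reliability = 2520.47 / 2662.77 = 0.9466.

0.9466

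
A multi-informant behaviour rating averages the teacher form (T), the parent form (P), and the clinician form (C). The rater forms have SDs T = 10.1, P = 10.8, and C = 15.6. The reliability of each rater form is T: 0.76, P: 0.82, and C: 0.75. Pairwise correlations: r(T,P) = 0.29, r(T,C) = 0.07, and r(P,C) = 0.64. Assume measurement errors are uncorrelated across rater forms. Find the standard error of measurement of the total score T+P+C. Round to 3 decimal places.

Var(total) = 462.01 + 300.979 = 762.989.
True-score variance = 355.692 + 300.979 = 656.672, so reliability = 0.8607.
Error variance = 762.989 − 656.672 = 106.318; SEM = √106.318 = 10.311.

10.311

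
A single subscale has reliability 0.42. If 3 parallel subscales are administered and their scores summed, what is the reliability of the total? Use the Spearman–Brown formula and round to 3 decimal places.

ρ_k = kρ / (1 + (k−1)ρ) = 3·0.42 / (1 + 2·0.42) = 1.260 / 1.840 = 0.685.

0.685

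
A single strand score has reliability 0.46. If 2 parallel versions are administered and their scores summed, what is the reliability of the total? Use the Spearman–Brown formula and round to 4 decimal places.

0.6301

ρ_k = kρ / (1 + (k−1)ρ) = 2·0.46 / (1 + 1·0.46) = 0.920 / 1.460 = 0.6301.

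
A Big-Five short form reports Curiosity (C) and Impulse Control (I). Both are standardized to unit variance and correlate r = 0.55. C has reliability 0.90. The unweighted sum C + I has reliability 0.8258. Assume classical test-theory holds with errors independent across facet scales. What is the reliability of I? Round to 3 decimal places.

Var(C+I) = 2 + 2·0.55 = 3.100.
True-score variance = ρ_C + ρ_I + 2·0.55, so 0.8258 = (0.90 + ρ_I + 1.10) / 3.100.
ρ_I = 0.8258·3.100 − 0.90 − 1.10 = 0.560.

0.560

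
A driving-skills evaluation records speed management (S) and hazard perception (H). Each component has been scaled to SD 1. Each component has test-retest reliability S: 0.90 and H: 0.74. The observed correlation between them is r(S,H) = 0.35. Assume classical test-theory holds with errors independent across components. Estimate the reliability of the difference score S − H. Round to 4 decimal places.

0.7231

Var(S−H) = 1 + 1 − 2·0.35 = 2 − 0.7 = 1.3.
Because errors are independent across components, Cov(Tᵢ,Tⱼ) = Cov(Xᵢ,Xⱼ); the off-diagonal part of the true-score variance is the same as above.
True-score variance = [0.90 + 0.74] − 0.7 = 1.64 − 0.7 = 0.94.
Reliability = 0.94 / 1.3 = 0.7231.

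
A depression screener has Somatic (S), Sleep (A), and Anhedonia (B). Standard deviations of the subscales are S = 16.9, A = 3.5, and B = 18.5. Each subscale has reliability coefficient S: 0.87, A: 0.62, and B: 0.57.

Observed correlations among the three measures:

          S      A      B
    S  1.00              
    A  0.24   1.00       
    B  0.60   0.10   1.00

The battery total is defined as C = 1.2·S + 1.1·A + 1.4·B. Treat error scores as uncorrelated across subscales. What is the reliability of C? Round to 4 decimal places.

Var(C) = 1.2²·16.9² + 1.1²·3.5² + 1.4²·18.5² + 2·[1.32·16.9·3.5·0.24 + 1.68·16.9·18.5·0.60 + 1.54·3.5·18.5·0.10] = 1096.91 + 687.723 = 1784.63.
Under uncorrelated errors the observed covariances equal the true-score covariances, so only the own-variance terms attenuate.
True-score variance = [1.2²·16.9²·0.87 + 1.1²·3.5²·0.62 + 1.4²·18.5²·0.57] + 687.723 = 749.364 + 687.723 = 1437.09.
Reliability = 1437.09 / 1784.63 = 0.8053.

0.8053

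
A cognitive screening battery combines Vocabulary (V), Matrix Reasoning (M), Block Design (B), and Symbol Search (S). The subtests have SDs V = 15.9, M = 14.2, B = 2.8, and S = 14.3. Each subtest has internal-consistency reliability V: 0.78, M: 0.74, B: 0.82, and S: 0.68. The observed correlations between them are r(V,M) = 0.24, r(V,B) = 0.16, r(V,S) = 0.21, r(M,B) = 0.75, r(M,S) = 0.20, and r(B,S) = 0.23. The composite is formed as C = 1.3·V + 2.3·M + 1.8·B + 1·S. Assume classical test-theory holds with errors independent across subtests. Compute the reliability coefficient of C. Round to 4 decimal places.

Var(C) = 1.3²·15.9² + 2.3²·14.2² + 1.8²·2.8² + 14.3² + 2·[2.99·15.9·14.2·0.24 + 2.34·15.9·2.8·0.16 + 1.3·15.9·14.3·0.21 + 4.14·14.2·2.8·0.75 + 2.3·14.2·14.3·0.20 + 1.8·2.8·14.3·0.23] = 1723.82 + 948.398 = 2672.21.
Because errors are independent across components, Cov(Tᵢ,Tⱼ) = Cov(Xᵢ,Xⱼ); the off-diagonal part of the true-score variance is the same as above.
True-score variance = [1.3²·15.9²·0.78 + 2.3²·14.2²·0.74 + 1.8²·2.8²·0.82 + 14.3²·0.68] + 948.398 = 1282.48 + 948.398 = 2230.87.
Reliability = 2230.87 / 2672.21 = 0.8348.

0.8348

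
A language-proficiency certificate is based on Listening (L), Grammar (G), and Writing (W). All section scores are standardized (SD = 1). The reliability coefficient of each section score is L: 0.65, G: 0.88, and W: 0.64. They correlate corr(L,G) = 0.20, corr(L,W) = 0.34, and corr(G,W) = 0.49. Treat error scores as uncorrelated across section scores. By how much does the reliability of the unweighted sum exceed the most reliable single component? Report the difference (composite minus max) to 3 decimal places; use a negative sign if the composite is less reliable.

Var(sum) = 3 + 2.06 = 5.06; true-score variance = 2.17 + 2.06 = 4.23; composite reliability = 0.8360.
Max component reliability = 0.8800.
Difference = 0.8360 − 0.8800 = -0.044.

-0.044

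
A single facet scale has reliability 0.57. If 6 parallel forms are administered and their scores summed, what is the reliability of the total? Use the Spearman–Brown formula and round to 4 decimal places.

ρ_k = kρ / (1 + (k−1)ρ) = 6·0.57 / (1 + 5·0.57) = 3.420 / 3.850 = 0.8883.

0.8883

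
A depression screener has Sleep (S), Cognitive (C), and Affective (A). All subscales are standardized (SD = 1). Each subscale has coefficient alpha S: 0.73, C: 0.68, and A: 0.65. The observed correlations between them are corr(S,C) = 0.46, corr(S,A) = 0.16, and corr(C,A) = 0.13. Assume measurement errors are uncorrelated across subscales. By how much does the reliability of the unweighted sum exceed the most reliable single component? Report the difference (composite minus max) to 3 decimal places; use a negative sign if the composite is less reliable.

Var(sum) = 3 + 1.5 = 4.5; true-score variance = 2.06 + 1.5 = 3.56; composite reliability = 0.7911.
Max component reliability = 0.7300.
Difference = 0.7911 − 0.7300 = 0.061.

0.061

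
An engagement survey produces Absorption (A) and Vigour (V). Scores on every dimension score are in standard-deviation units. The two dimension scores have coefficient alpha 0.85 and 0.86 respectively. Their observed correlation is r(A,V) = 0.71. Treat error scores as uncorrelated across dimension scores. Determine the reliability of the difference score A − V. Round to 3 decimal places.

0.500

Var(A−V) = 1 + 1 − 2·0.71 = 2 − 1.42 = 0.58.
Because errors are independent across components, Cov(Tᵢ,Tⱼ) = Cov(Xᵢ,Xⱼ); the off-diagonal part of the true-score variance is the same as above.
True-score variance = [0.85 + 0.86] − 1.42 = 1.71 − 1.42 = 0.29.
Reliability = 0.29 / 0.58 = 0.500.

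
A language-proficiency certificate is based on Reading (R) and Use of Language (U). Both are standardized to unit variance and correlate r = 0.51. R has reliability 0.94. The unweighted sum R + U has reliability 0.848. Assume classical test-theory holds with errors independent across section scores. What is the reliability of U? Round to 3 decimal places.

Var(R+U) = 2 + 2·0.51 = 3.020.
True-score variance = ρ_R + ρ_U + 2·0.51, so 0.848 = (0.94 + ρ_U + 1.02) / 3.020.
ρ_U = 0.848·3.020 − 0.94 − 1.02 = 0.601.

0.601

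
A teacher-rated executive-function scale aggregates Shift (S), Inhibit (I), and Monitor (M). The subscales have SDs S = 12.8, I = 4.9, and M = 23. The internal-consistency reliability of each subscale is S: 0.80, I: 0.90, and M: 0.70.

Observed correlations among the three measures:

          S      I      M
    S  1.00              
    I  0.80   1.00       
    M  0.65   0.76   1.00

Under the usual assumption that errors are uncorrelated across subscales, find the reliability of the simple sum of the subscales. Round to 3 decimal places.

0.859

Var(S+I+M) = 12.8² + 4.9² + 23² + 2·[12.8·4.9·0.80 + 12.8·23·0.65 + 4.9·23·0.76] = 716.85 + 654.376 = 1371.23.
Because errors are independent across components, Cov(Tᵢ,Tⱼ) = Cov(Xᵢ,Xⱼ); the off-diagonal part of the true-score variance is the same as above.
True-score variance = [12.8²·0.80 + 4.9²·0.90 + 23²·0.70] + 654.376 = 522.981 + 654.376 = 1177.36.
Reliability = 1177.36 / 1371.23 = 0.859.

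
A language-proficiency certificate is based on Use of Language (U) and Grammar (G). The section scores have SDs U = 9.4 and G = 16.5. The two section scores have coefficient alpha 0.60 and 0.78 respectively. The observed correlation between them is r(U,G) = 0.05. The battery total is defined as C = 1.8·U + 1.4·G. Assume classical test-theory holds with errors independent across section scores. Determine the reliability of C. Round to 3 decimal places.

0.730

Var(C) = 1.8²·9.4² + 1.4²·16.5² + 2·[2.52·9.4·16.5·0.05] = 819.896 + 39.0852 = 858.982.
With uncorrelated errors the cross-covariances are all true-score covariance, so they carry over unchanged; only the diagonal terms shrink to ρᵢσᵢ².
True-score variance = [1.8²·9.4²·0.60 + 1.4²·16.5²·0.78] + 39.0852 = 587.988 + 39.0852 = 627.073.
Reliability = 627.073 / 858.982 = 0.730.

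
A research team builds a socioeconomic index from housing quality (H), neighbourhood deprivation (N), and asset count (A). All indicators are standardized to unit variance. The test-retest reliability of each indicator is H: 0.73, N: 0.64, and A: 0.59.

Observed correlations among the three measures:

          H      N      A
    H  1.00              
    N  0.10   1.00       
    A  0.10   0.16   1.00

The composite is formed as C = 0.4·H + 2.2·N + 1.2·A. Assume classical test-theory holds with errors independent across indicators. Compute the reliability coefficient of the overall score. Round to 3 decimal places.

Var(C) = 0.4² + 2.2² + 1.2² + 2·[0.88·0.10 + 0.48·0.10 + 2.64·0.16] = 6.44 + 1.1168 = 7.5568.
Because errors are independent across components, Cov(Tᵢ,Tⱼ) = Cov(Xᵢ,Xⱼ); the off-diagonal part of the true-score variance is the same as above.
True-score variance = [0.4²·0.73 + 2.2²·0.64 + 1.2²·0.59] + 1.1168 = 4.064 + 1.1168 = 5.1808.
Reliability = 5.1808 / 7.5568 = 0.686.

0.686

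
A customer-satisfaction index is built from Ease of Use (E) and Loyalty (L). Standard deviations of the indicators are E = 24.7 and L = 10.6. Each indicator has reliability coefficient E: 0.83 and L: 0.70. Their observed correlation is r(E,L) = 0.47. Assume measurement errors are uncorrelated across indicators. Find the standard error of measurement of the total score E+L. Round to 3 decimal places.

Var(total) = 722.45 + 246.111 = 968.561.
True-score variance = 585.027 + 246.111 = 831.137, so reliability = 0.8581.
Error variance = 968.561 − 831.137 = 137.423; SEM = √137.423 = 11.723.

11.723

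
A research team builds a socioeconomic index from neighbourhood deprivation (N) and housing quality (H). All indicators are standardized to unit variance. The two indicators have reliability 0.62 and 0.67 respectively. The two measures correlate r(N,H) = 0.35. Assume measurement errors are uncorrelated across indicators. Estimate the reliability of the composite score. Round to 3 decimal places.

Var(N+H) = 2 + 2·[0.35] = 2 + 0.7 = 2.7.
Under uncorrelated errors the observed covariances equal the true-score covariances, so only the own-variance terms attenuate.
True-score variance = [0.62 + 0.67] + 0.7 = 1.29 + 0.7 = 1.99.
Reliability = 1.99 / 2.7 = 0.737.

0.737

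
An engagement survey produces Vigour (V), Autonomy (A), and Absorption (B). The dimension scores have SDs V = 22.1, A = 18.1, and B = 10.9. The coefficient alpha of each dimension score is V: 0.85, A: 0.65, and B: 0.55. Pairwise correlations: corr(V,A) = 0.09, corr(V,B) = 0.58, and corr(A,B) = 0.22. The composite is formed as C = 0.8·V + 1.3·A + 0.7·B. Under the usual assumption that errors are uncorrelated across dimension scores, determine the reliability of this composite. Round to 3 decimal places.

0.784

Var(C) = 0.8²·22.1² + 1.3²·18.1² + 0.7²·10.9² + 2·[1.04·22.1·18.1·0.09 + 0.56·22.1·10.9·0.58 + 0.91·18.1·10.9·0.22] = 924.46 + 310.359 = 1234.82.
With uncorrelated errors the cross-covariances are all true-score covariance, so they carry over unchanged; only the diagonal terms shrink to ρᵢσᵢ².
True-score variance = [0.8²·22.1²·0.85 + 1.3²·18.1²·0.65 + 0.7²·10.9²·0.55] + 310.359 = 657.594 + 310.359 = 967.953.
Reliability = 967.953 / 1234.82 = 0.784.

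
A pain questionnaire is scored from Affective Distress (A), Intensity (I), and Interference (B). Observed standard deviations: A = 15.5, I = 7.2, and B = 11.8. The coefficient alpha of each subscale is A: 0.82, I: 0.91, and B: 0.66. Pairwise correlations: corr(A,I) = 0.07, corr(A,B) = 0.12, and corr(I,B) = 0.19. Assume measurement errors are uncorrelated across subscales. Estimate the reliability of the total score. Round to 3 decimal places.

0.818

Var(A+I+B) = 15.5² + 7.2² + 11.8² + 2·[15.5·7.2·0.07 + 15.5·11.8·0.12 + 7.2·11.8·0.19] = 431.33 + 91.8048 = 523.135.
Because errors are independent across components, Cov(Tᵢ,Tⱼ) = Cov(Xᵢ,Xⱼ); the off-diagonal part of the true-score variance is the same as above.
True-score variance = [15.5²·0.82 + 7.2²·0.91 + 11.8²·0.66] + 91.8048 = 336.078 + 91.8048 = 427.883.
Reliability = 427.883 / 523.135 = 0.818.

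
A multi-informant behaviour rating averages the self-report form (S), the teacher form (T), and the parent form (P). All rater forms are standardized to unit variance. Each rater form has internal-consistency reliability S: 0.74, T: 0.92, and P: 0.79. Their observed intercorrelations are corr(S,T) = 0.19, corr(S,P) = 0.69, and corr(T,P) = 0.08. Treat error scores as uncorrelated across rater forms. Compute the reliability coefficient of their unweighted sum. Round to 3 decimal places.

0.888

Var(S+T+P) = 3 + 2·[0.19 + 0.69 + 0.08] = 3 + 1.92 = 4.92.
Because errors are independent across components, Cov(Tᵢ,Tⱼ) = Cov(Xᵢ,Xⱼ); the off-diagonal part of the true-score variance is the same as above.
True-score variance = [0.74 + 0.92 + 0.79] + 1.92 = 2.45 + 1.92 = 4.37.
Reliability = 4.37 / 4.92 = 0.888.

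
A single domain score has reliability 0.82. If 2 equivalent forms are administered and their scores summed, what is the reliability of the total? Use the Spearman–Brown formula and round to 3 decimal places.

0.901

ρ_k = kρ / (1 + (k−1)ρ) = 2·0.82 / (1 + 1·0.82) = 1.640 / 1.820 = 0.901.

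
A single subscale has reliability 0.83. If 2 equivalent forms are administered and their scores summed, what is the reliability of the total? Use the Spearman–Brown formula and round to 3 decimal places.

0.907

ρ_k = kρ / (1 + (k−1)ρ) = 2·0.83 / (1 + 1·0.83) = 1.660 / 1.830 = 0.907.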